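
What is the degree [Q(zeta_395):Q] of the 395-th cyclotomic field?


The degree equals Euler's totient phi(395).
395 = 5 * 79
phi(395) = 312

312


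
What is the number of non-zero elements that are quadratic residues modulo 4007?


For prime p, the number of non-zero quadratic residues is (p-1)/2.
= (4007-1)/2
= 2003

2003


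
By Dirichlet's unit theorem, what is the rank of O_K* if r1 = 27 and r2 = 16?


By Dirichlet's unit theorem:
rank = r1 + r2 - 1
= 27 + 16 - 1
= 42

42


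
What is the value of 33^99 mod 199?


p = 199 is prime and the exponent is (p-1)/2 = 99, so by Euler's criterion 33^99 = (33/199) = +1 or -1 mod 199.
Compute by square-and-multiply:
  99 = 64 + 32 + 2 + 1 (binary 1100011)
  Repeated squaring mod 199: 33^1 = 33, 33^2 = 94, 33^4 = 80, 33^8 = 32, 33^16 = 29, 33^32 = 45, 33^64 = 35
  33^99 = 33^64 * 33^32 * 33^2 * 33^1 = 35 * 45 * 94 * 33 mod 199
    35 * 45 = 1575 = 182 mod 199
    182 * 94 = 17108 = 193 mod 199
    193 * 33 = 6369 = 1 mod 199
  33^99 = 1 mod 199
Result 1: 33 is a quadratic residue mod 199.
33^99 mod 199 = 1

1


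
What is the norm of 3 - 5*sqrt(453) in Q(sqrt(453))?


N(a + b*sqrt(d)) = a^2 - d*b^2
= (3)^2 - (453)*(-5)^2
= 9 - 11325
= -11316

-11316


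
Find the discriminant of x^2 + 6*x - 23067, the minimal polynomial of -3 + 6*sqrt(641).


The element -3 + 6*sqrt(641) has minimal polynomial:
x^2 + 6*x - 23067
Discriminant = (6)^2 - 4*(-23067)
= 36 + 92268
= 92304

92304


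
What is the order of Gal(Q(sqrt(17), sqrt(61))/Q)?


The 2 square roots of distinct primes are multiplicatively independent over Q,
so [K:Q] = 2^2 and Gal(K/Q) is isomorphic to (Z/2Z)^2.
|Gal| = 2^2 = 4

4


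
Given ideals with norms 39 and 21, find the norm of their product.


N(IJ) = N(I) * N(J)
= 39 * 21
= 819

819


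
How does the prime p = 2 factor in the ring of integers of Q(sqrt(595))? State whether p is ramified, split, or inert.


K = Q(sqrt(595)). Since d mod 4 = 3, disc(K) = 2380.
Check p | disc: 2380 mod 2 = 0.
p divides disc, so p ramifies: (p) = P^2 with e=2, f=1, g=1.
Therefore p is ramified.

ramified


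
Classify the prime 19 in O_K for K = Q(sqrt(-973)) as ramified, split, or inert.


K = Q(sqrt(-973)). Since d mod 4 = 3, disc(K) = -3892.
Check p | disc: -3892 mod 19 = 3.
p does not divide disc. Compute Legendre symbol (d/p):
15^((19-1)/2) mod 19 = -1
(d/p) = -1, so p is inert: (p) stays prime with e=1, f=2, g=1.
Therefore p is inert.

inert


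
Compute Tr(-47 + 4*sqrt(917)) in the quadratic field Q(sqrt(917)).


Tr(a + b*sqrt(d)) = (a + b*sqrt(d)) + (a - b*sqrt(d)) = 2a
= 2 * (-47)
= -94

-94


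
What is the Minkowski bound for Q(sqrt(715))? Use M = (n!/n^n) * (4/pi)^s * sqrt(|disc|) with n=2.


d = 715, d mod 4 = 3, so disc(K) = 4d = 2860; |disc(K)| = 2860
Real quadratic field, so n = 2, s = r2 = 0, r1 = 2
M = (n!/n^n) * (4/pi)^s * sqrt(|disc(K)|) = (2!/2^2) * (4/pi)^0 * sqrt(2860)
= 0.5 * 1.000000 * 53.478968
= 26.7395

26.7395


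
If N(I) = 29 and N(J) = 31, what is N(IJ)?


N(IJ) = N(I) * N(J)
= 29 * 31
= 899

899


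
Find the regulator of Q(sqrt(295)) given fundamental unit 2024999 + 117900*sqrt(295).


epsilon = 2024999 + 117900*sqrt(295)
= 4.0500e+06
R = ln(4.0500e+06)
= 15.2142

15.2142


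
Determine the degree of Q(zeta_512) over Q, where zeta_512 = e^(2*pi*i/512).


The degree equals Euler's totient phi(512).
512 = 2^9
phi(512) = 256

256


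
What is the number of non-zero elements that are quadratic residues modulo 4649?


For prime p, the number of non-zero quadratic residues is (p-1)/2.
= (4649-1)/2
= 2324

2324


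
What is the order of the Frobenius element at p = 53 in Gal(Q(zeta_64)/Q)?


The Frobenius at p in Gal(Q(zeta_n)/Q) = (Z/nZ)* is the class of p, so its order is ord_64(53), the smallest k >= 1 with 53^k = 1 mod 64.
n = 64 = 2^6, phi(64) = 32; the order divides phi(n).
Divisors of 32: 1, 2, 4, 8, 16, 32
Repeated squaring mod 64: 53^1 = 53, 53^2 = 57, 53^4 = 49, 53^8 = 33, 53^16 = 1, 53^32 = 1
Test divisors in increasing order:
  k=1: 53^1 = 53 mod 64
  k=2: 53^2 = 57 mod 64
  k=4: 53^4 = 49 mod 64
  k=8: 53^8 = 33 mod 64
  k=16: 53^16 = 1 mod 64  <- first divisor giving 1
Order = 16

16


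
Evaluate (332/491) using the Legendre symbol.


p = 491 is prime, so compute (332/491) with the reciprocity algorithm (Jacobi-symbol steps: pull out 2s via (2/n), flip via reciprocity, reduce):
  pull out 2: (2/491) = -1  (since 491 mod 8 = 3)
  pull out 2: (2/491) = -1  (since 491 mod 8 = 3)
  reciprocity: (83/491) -> -(491/83)
  reduce: (76/83)
  pull out 2: (2/83) = -1  (since 83 mod 8 = 3)
  pull out 2: (2/83) = -1  (since 83 mod 8 = 3)
  reciprocity: (19/83) -> -(83/19)
  reduce: (7/19)
  reciprocity: (7/19) -> -(19/7)
  reduce: (5/7)
  reciprocity: (5/7) -> +(7/5)
  reduce: (2/5)
  pull out 2: (2/5) = -1  (since 5 mod 8 = 5)
  (1/5) = 1
Product of signs = 1
(332/491) = 1

1


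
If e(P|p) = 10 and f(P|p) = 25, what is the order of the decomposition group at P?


|D_P| = e * f
= 10 * 25
= 250

250


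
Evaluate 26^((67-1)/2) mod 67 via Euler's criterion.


p = 67 is prime and the exponent is (p-1)/2 = 33, so by Euler's criterion 26^33 = (26/67) = +1 or -1 mod 67.
Compute by square-and-multiply:
  33 = 32 + 1 (binary 100001)
  Repeated squaring mod 67: 26^1 = 26, 26^2 = 6, 26^4 = 36, 26^8 = 23, 26^16 = 60, 26^32 = 49
  26^33 = 26^32 * 26^1 = 49 * 26 mod 67
    49 * 26 = 1274 = 1 mod 67
  26^33 = 1 mod 67
Result 1: 26 is a quadratic residue mod 67.
26^33 mod 67 = 1

1


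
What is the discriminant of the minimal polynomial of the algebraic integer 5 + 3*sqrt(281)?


The element 5 + 3*sqrt(281) has minimal polynomial:
x^2 - 10*x - 2504
Discriminant = (-10)^2 - 4*(-2504)
= 100 + 10016
= 10116

10116


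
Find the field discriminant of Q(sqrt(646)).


For K = Q(sqrt(d)) with d squarefree: disc(K) = d if d = 1 mod 4, and disc(K) = 4d if d = 2 or 3 mod 4.
Here d = 646, and d mod 4 = 2.
d = 2 mod 4, not 1 (O_K = Z[sqrt(d)]), so disc(K) = 4d = 4 * (646) = 2584

2584


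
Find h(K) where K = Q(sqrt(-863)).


K = Q(sqrt(-863)). d mod 4 = 1, so D = disc(K) = d = -863
h(K) equals the number of primitive reduced positive-definite forms (a, b, c) = a*x^2 + b*x*y + c*y^2 with b^2 - 4ac = D,
where reduced means |b| <= a <= c, with b >= 0 whenever |b| = a or a = c, and primitive means gcd(a, b, c) = 1.
Reduced forces 3a^2 <= |D| = 863, so 1 <= a <= 16; b must have the parity of D, and c = (b^2 - D)/(4a) must be an integer >= a.
Enumerate a = 1..16, b in [-a, a]:
  a=1: (1, 1, 216)  [1]
  a=2: (2, -1, 108), (2, 1, 108)  [2]
  a=3: (3, -1, 72), (3, 1, 72)  [2]
  a=4: (4, -1, 54), (4, 1, 54)  [2]
  a=5: none
  a=6: (6, -5, 37), (6, -1, 36), (6, 1, 36), (6, 5, 37)  [4]
  a=7: none
  a=8: (8, -1, 27), (8, 1, 27)  [2]
  a=9: (9, -1, 24), (9, 1, 24)  [2]
  a=10..11: none
  a=12: (12, -7, 19), (12, -1, 18), (12, 1, 18), (12, 7, 19)  [4]
  a=13..15: none
  a=16: (16, -15, 17), (16, 15, 17)  [2]
Total reduced forms: 1 + 2 + 2 + 2 + 4 + 2 + 2 + 4 + 2 = 21
h = 21

21


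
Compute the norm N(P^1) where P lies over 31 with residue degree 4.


N(P^a) = p^(a*f)
= 31^(1*4)
= 31^4
= 923521

923521


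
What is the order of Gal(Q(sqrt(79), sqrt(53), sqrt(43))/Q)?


The 3 square roots of distinct primes are multiplicatively independent over Q,
so [K:Q] = 2^3 and Gal(K/Q) is isomorphic to (Z/2Z)^3.
|Gal| = 2^3 = 8

8


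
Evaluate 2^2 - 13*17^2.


x^2 - d*y^2
= 2^2 - 13*17^2
= 4 - 3757
= -3753

-3753


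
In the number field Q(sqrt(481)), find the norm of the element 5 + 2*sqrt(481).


N(a + b*sqrt(d)) = a^2 - d*b^2
= (5)^2 - (481)*(2)^2
= 25 - 1924
= -1899

-1899


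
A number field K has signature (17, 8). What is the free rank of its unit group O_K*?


By Dirichlet's unit theorem:
rank = r1 + r2 - 1
= 17 + 8 - 1
= 24

24


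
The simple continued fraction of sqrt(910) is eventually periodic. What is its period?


Run the CF algorithm for sqrt(910).
a_0 = floor(sqrt(910)) = 30; set m_0=0, q_0=1.
Recurrence: m' = q*a - m,  q' = (d - m'^2)/q,  a' = floor((a_0 + m')/q').
  step 1: m=30, q=10, a=6
  step 2: m=30, q=1, a=60
a_2 = 2*a_0 = 60, so the period closes here.
sqrt(910) = [30; 6, 60]
Period length = 2

2


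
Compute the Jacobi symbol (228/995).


Compute (228/995) via quadratic reciprocity:
  pull out 2: (2/995) = -1  (since 995 mod 8 = 3)
  pull out 2: (2/995) = -1  (since 995 mod 8 = 3)
  reciprocity: (57/995) -> +(995/57)
  reduce: (26/57)
  pull out 2: (2/57) = +1  (since 57 mod 8 = 1)
  reciprocity: (13/57) -> +(57/13)
  reduce: (5/13)
  reciprocity: (5/13) -> +(13/5)
  reduce: (3/5)
  reciprocity: (3/5) -> +(5/3)
  reduce: (2/3)
  pull out 2: (2/3) = -1  (since 3 mod 8 = 3)
  (1/3) = 1
Product of signs = -1

-1


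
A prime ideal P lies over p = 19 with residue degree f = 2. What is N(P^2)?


N(P^a) = p^(a*f)
= 19^(2*2)
= 19^4
= 130321

130321


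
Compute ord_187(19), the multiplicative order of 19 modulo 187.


We want ord_187(19), the smallest k >= 1 with 19^k = 1 mod 187.
n = 187 = 11 * 17, phi(187) = 160; the order divides phi(n).
Divisors of 160: 1, 2, 4, 5, 8, 10, 16, 20, 32, 40, 80, 160
Repeated squaring mod 187: 19^1 = 19, 19^2 = 174, 19^4 = 169, 19^8 = 137, 19^16 = 69, 19^32 = 86, 19^64 = 103, 19^128 = 137
Test divisors in increasing order:
  k=1: 19^1 = 19 mod 187
  k=2: 19^2 = 174 mod 187
  k=4: 19^4 = 169 mod 187
  k=5: 19^5 = 169 * 19 = 32 mod 187
  k=8: 19^8 = 137 mod 187
  k=10: 19^10 = 137 * 174 = 89 mod 187
  k=16: 19^16 = 69 mod 187
  k=20: 19^20 = 69 * 169 = 67 mod 187
  k=32: 19^32 = 86 mod 187
  k=40: 19^40 = 86 * 137 = 1 mod 187  <- first divisor giving 1
Order = 40

40


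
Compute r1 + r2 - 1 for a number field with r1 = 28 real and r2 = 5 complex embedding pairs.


By Dirichlet's unit theorem:
rank = r1 + r2 - 1
= 28 + 5 - 1
= 32

32


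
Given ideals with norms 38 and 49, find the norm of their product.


N(IJ) = N(I) * N(J)
= 38 * 49
= 1862

1862


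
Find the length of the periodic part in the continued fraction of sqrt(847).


Run the CF algorithm for sqrt(847).
a_0 = floor(sqrt(847)) = 29; set m_0=0, q_0=1.
Recurrence: m' = q*a - m,  q' = (d - m'^2)/q,  a' = floor((a_0 + m')/q').
  step 1: m=29, q=6, a=9
  step 2: m=25, q=37, a=1
  step 3: m=12, q=19, a=2
  step 4: m=26, q=9, a=6
  step 5: m=28, q=7, a=8
  step 6: m=28, q=9, a=6
  step 7: m=26, q=19, a=2
  step 8: m=12, q=37, a=1
  step 9: m=25, q=6, a=9
  step 10: m=29, q=1, a=58
a_10 = 2*a_0 = 58, so the period closes here.
sqrt(847) = [29; 9, 1, 2, 6, 8, 6, 2, 1, 9, 58]
Period length = 10

10


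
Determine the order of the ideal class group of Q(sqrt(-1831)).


K = Q(sqrt(-1831)). d mod 4 = 1, so D = disc(K) = d = -1831
h(K) equals the number of primitive reduced positive-definite forms (a, b, c) = a*x^2 + b*x*y + c*y^2 with b^2 - 4ac = D,
where reduced means |b| <= a <= c, with b >= 0 whenever |b| = a or a = c, and primitive means gcd(a, b, c) = 1.
Reduced forces 3a^2 <= |D| = 1831, so 1 <= a <= 24; b must have the parity of D, and c = (b^2 - D)/(4a) must be an integer >= a.
Enumerate a = 1..24, b in [-a, a]:
  a=1: (1, 1, 458)  [1]
  a=2: (2, -1, 229), (2, 1, 229)  [2]
  a=3: none
  a=4: (4, -3, 115), (4, 3, 115)  [2]
  a=5: (5, -3, 92), (5, 3, 92)  [2]
  a=6..7: none
  a=8: (8, -5, 58), (8, 5, 58)  [2]
  a=9: none
  a=10: (10, -7, 47), (10, -3, 46), (10, 3, 46), (10, 7, 47)  [4]
  a=11..15: none
  a=16: (16, -5, 29), (16, 5, 29)  [2]
  a=17..19: none
  a=20: (20, -13, 25), (20, -3, 23), (20, 3, 23), (20, 13, 25)  [4]
  a=21..24: none
Total reduced forms: 1 + 2 + 2 + 2 + 2 + 4 + 2 + 4 = 19
h = 19

19


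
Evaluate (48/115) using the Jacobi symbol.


Compute (48/115) via quadratic reciprocity:
  pull out 2: (2/115) = -1  (since 115 mod 8 = 3)
  pull out 2: (2/115) = -1  (since 115 mod 8 = 3)
  pull out 2: (2/115) = -1  (since 115 mod 8 = 3)
  pull out 2: (2/115) = -1  (since 115 mod 8 = 3)
  reciprocity: (3/115) -> -(115/3)
  reduce: (1/3)
  (1/3) = 1
Product of signs = -1

-1


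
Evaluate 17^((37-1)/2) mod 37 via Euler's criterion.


p = 37 is prime and the exponent is (p-1)/2 = 18, so by Euler's criterion 17^18 = (17/37) = +1 or -1 mod 37.
Compute by square-and-multiply:
  18 = 16 + 2 (binary 10010)
  Repeated squaring mod 37: 17^1 = 17, 17^2 = 30, 17^4 = 12, 17^8 = 33, 17^16 = 16
  17^18 = 17^16 * 17^2 = 16 * 30 mod 37
    16 * 30 = 480 = 36 mod 37
  17^18 = 36 mod 37
Result 36 = p - 1 = -1 mod 37: 17 is a quadratic non-residue mod 37. As a residue in [0, p-1] the value is 36.
17^18 mod 37 = 36

36


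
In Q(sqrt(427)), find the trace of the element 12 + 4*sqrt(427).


Tr(a + b*sqrt(d)) = (a + b*sqrt(d)) + (a - b*sqrt(d)) = 2a
= 2 * (12)
= 24

24


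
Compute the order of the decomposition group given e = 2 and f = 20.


|D_P| = e * f
= 2 * 20
= 40

40


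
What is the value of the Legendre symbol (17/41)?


p = 41 is prime, so compute (17/41) with the reciprocity algorithm (Jacobi-symbol steps: pull out 2s via (2/n), flip via reciprocity, reduce):
  reciprocity: (17/41) -> +(41/17)
  reduce: (7/17)
  reciprocity: (7/17) -> +(17/7)
  reduce: (3/7)
  reciprocity: (3/7) -> -(7/3)
  reduce: (1/3)
  (1/3) = 1
Product of signs = -1
(17/41) = -1

-1


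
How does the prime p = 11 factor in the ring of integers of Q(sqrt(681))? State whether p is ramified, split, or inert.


K = Q(sqrt(681)). Since d mod 4 = 1, disc(K) = 681.
Check p | disc: 681 mod 11 = 10.
p does not divide disc. Compute Legendre symbol (d/p):
10^((11-1)/2) mod 11 = -1
(d/p) = -1, so p is inert: (p) stays prime with e=1, f=2, g=1.
Therefore p is inert.

inert


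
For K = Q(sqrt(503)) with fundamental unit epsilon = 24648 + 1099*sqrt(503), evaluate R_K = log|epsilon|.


epsilon = 24648 + 1099*sqrt(503)
= 49296.0000
R = ln(49296.0000)
= 10.8056

10.8056


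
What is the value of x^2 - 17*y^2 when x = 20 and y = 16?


x^2 - d*y^2
= 20^2 - 17*16^2
= 400 - 4352
= -3952

-3952


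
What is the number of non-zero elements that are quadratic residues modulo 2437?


For prime p, the number of non-zero quadratic residues is (p-1)/2.
= (2437-1)/2
= 1218

1218


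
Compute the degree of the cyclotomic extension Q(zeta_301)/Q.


The degree equals Euler's totient phi(301).
301 = 7 * 43
phi(301) = 252

252


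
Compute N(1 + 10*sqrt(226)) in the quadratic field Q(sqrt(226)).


N(a + b*sqrt(d)) = a^2 - d*b^2
= (1)^2 - (226)*(10)^2
= 1 - 22600
= -22599

-22599


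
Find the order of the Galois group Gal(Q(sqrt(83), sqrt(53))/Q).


The 2 square roots of distinct primes are multiplicatively independent over Q,
so [K:Q] = 2^2 and Gal(K/Q) is isomorphic to (Z/2Z)^2.
|Gal| = 2^2 = 4

4


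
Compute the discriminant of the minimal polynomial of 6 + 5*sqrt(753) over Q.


The element 6 + 5*sqrt(753) has minimal polynomial:
x^2 - 12*x - 18789
Discriminant = (-12)^2 - 4*(-18789)
= 144 + 75156
= 75300

75300


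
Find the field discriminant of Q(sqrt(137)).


For K = Q(sqrt(d)) with d squarefree: disc(K) = d if d = 1 mod 4, and disc(K) = 4d if d = 2 or 3 mod 4.
Here d = 137, and d mod 4 = 1.
d = 1 mod 4 (O_K = Z[(1+sqrt(d))/2]), so disc(K) = d = 137

137


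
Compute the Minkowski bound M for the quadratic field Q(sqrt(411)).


d = 411, d mod 4 = 3, so disc(K) = 4d = 1644; |disc(K)| = 1644
Real quadratic field, so n = 2, s = r2 = 0, r1 = 2
M = (n!/n^n) * (4/pi)^s * sqrt(|disc(K)|) = (2!/2^2) * (4/pi)^0 * sqrt(1644)
= 0.5 * 1.000000 * 40.546270
= 20.2731

20.2731


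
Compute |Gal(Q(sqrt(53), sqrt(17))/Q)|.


The 2 square roots of distinct primes are multiplicatively independent over Q,
so [K:Q] = 2^2 and Gal(K/Q) is isomorphic to (Z/2Z)^2.
|Gal| = 2^2 = 4

4


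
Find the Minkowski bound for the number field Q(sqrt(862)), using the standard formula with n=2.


d = 862, d mod 4 = 2, so disc(K) = 4d = 3448; |disc(K)| = 3448
Real quadratic field, so n = 2, s = r2 = 0, r1 = 2
M = (n!/n^n) * (4/pi)^s * sqrt(|disc(K)|) = (2!/2^2) * (4/pi)^0 * sqrt(3448)
= 0.5 * 1.000000 * 58.719673
= 29.3598

29.3598


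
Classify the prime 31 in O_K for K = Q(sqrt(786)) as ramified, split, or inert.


K = Q(sqrt(786)). Since d mod 4 = 2, disc(K) = 3144.
Check p | disc: 3144 mod 31 = 13.
p does not divide disc. Compute Legendre symbol (d/p):
11^((31-1)/2) mod 31 = -1
(d/p) = -1, so p is inert: (p) stays prime with e=1, f=2, g=1.
Therefore p is inert.

inert


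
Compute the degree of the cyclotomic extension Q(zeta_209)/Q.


The degree equals Euler's totient phi(209).
209 = 11 * 19
phi(209) = 180

180


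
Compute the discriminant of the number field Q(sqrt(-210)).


For K = Q(sqrt(d)) with d squarefree: disc(K) = d if d = 1 mod 4, and disc(K) = 4d if d = 2 or 3 mod 4.
Here d = -210, and d mod 4 = 2.
d = 2 mod 4, not 1 (O_K = Z[sqrt(d)]), so disc(K) = 4d = 4 * (-210) = -840

-840


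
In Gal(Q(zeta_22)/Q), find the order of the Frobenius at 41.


The Frobenius at p in Gal(Q(zeta_n)/Q) = (Z/nZ)* is the class of p, so its order is ord_22(41), the smallest k >= 1 with 41^k = 1 mod 22.
n = 22 = 2 * 11, phi(22) = 10; the order divides phi(n).
Divisors of 10: 1, 2, 5, 10
Repeated squaring mod 22: 41^1 = 19, 41^2 = 9, 41^4 = 15, 41^8 = 5
Test divisors in increasing order:
  k=1: 41^1 = 19 mod 22
  k=2: 41^2 = 9 mod 22
  k=5: 41^5 = 15 * 19 = 21 mod 22
  k=10: 41^10 = 5 * 9 = 1 mod 22  <- first divisor giving 1
Order = 10

10


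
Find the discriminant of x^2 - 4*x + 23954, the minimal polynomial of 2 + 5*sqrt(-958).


The element 2 + 5*sqrt(-958) has minimal polynomial:
x^2 - 4*x + 23954
Discriminant = (-4)^2 - 4*(23954)
= 16 - 95816
= -95800

-95800


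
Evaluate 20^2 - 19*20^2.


x^2 - d*y^2
= 20^2 - 19*20^2
= 400 - 7600
= -7200

-7200


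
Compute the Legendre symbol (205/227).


p = 227 is prime, so compute (205/227) with the reciprocity algorithm (Jacobi-symbol steps: pull out 2s via (2/n), flip via reciprocity, reduce):
  reciprocity: (205/227) -> +(227/205)
  reduce: (22/205)
  pull out 2: (2/205) = -1  (since 205 mod 8 = 5)
  reciprocity: (11/205) -> +(205/11)
  reduce: (7/11)
  reciprocity: (7/11) -> -(11/7)
  reduce: (4/7)
  pull out 2: (2/7) = +1  (since 7 mod 8 = 7)
  pull out 2: (2/7) = +1  (since 7 mod 8 = 7)
  (1/7) = 1
Product of signs = 1
(205/227) = 1

1


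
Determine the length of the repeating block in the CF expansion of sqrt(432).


Run the CF algorithm for sqrt(432).
a_0 = floor(sqrt(432)) = 20; set m_0=0, q_0=1.
Recurrence: m' = q*a - m,  q' = (d - m'^2)/q,  a' = floor((a_0 + m')/q').
  step 1: m=20, q=32, a=1
  step 2: m=12, q=9, a=3
  step 3: m=15, q=23, a=1
  step 4: m=8, q=16, a=1
  step 5: m=8, q=23, a=1
  step 6: m=15, q=9, a=3
  step 7: m=12, q=32, a=1
  step 8: m=20, q=1, a=40
a_8 = 2*a_0 = 40, so the period closes here.
sqrt(432) = [20; 1, 3, 1, 1, 1, 3, 1, 40]
Period length = 8

8


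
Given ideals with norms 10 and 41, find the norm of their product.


N(IJ) = N(I) * N(J)
= 10 * 41
= 410

410


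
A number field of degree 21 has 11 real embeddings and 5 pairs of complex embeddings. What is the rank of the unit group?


By Dirichlet's unit theorem:
rank = r1 + r2 - 1
= 11 + 5 - 1
= 15

15


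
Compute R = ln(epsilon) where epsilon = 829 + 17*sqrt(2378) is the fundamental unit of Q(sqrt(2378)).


epsilon = 829 + 17*sqrt(2378)
= 1658.0006
R = ln(1658.0006)
= 7.4134

7.4134


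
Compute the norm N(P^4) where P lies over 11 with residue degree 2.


N(P^a) = p^(a*f)
= 11^(4*2)
= 11^8
= 214358881

214358881


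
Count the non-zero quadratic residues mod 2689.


For prime p, the number of non-zero quadratic residues is (p-1)/2.
= (2689-1)/2
= 1344

1344


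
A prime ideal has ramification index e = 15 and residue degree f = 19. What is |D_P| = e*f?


|D_P| = e * f
= 15 * 19
= 285

285


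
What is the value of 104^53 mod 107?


p = 107 is prime and the exponent is (p-1)/2 = 53, so by Euler's criterion 104^53 = (104/107) = +1 or -1 mod 107.
Compute by square-and-multiply:
  53 = 32 + 16 + 4 + 1 (binary 110101)
  Repeated squaring mod 107: 104^1 = 104, 104^2 = 9, 104^4 = 81, 104^8 = 34, 104^16 = 86, 104^32 = 13
  104^53 = 104^32 * 104^16 * 104^4 * 104^1 = 13 * 86 * 81 * 104 mod 107
    13 * 86 = 1118 = 48 mod 107
    48 * 81 = 3888 = 36 mod 107
    36 * 104 = 3744 = 106 mod 107
  104^53 = 106 mod 107
Result 106 = p - 1 = -1 mod 107: 104 is a quadratic non-residue mod 107. As a residue in [0, p-1] the value is 106.
104^53 mod 107 = 106

106


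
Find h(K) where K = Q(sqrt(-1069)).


K = Q(sqrt(-1069)). d mod 4 = 3, so D = disc(K) = 4d = -4276
h(K) equals the number of primitive reduced positive-definite forms (a, b, c) = a*x^2 + b*x*y + c*y^2 with b^2 - 4ac = D,
where reduced means |b| <= a <= c, with b >= 0 whenever |b| = a or a = c, and primitive means gcd(a, b, c) = 1.
Reduced forces 3a^2 <= |D| = 4276, so 1 <= a <= 37; b must have the parity of D, and c = (b^2 - D)/(4a) must be an integer >= a.
Enumerate a = 1..37, b in [-a, a]:
  a=1: (1, 0, 1069)  [1]
  a=2: (2, 2, 535)  [1]
  a=3..4: none
  a=5: (5, -2, 214), (5, 2, 214)  [2]
  a=6: none
  a=7: (7, -6, 154), (7, 6, 154)  [2]
  a=8..9: none
  a=10: (10, -2, 107), (10, 2, 107)  [2]
  a=11: (11, -6, 98), (11, 6, 98)  [2]
  a=12: none
  a=13: (13, -12, 85), (13, 12, 85)  [2]
  a=14: (14, -6, 77), (14, 6, 77)  [2]
  a=15..16: none
  a=17: (17, -12, 65), (17, 12, 65)  [2]
  a=18..21: none
  a=22: (22, -6, 49), (22, 6, 49)  [2]
  a=23: (23, -18, 50), (23, 18, 50)  [2]
  a=24: none
  a=25: (25, -18, 46), (25, 18, 46)  [2]
  a=26: (26, -14, 43), (26, 14, 43)  [2]
  a=27..28: none
  a=29: (29, -4, 37), (29, 4, 37)  [2]
  a=30: none
  a=31: (31, -8, 35), (31, 8, 35)  [2]
  a=32..33: none
  a=34: (34, -22, 35), (34, 22, 35)  [2]
  a=35..37: none
Total reduced forms: 1 + 1 + 2 + 2 + 2 + 2 + 2 + 2 + 2 + 2 + 2 + 2 + 2 + 2 + 2 + 2 = 30
h = 30

30


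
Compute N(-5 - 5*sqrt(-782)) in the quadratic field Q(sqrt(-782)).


N(a + b*sqrt(d)) = a^2 - d*b^2
= (-5)^2 - (-782)*(-5)^2
= 25 + 19550
= 19575

19575


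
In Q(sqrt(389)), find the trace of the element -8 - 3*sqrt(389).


Tr(a + b*sqrt(d)) = (a + b*sqrt(d)) + (a - b*sqrt(d)) = 2a
= 2 * (-8)
= -16

-16


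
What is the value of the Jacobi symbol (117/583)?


Compute (117/583) via quadratic reciprocity:
  reciprocity: (117/583) -> +(583/117)
  reduce: (115/117)
  reciprocity: (115/117) -> +(117/115)
  reduce: (2/115)
  pull out 2: (2/115) = -1  (since 115 mod 8 = 3)
  (1/115) = 1
Product of signs = -1

-1


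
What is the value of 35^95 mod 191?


p = 191 is prime and the exponent is (p-1)/2 = 95, so by Euler's criterion 35^95 = (35/191) = +1 or -1 mod 191.
Compute by square-and-multiply:
  95 = 64 + 16 + 8 + 4 + 2 + 1 (binary 1011111)
  Repeated squaring mod 191: 35^1 = 35, 35^2 = 79, 35^4 = 129, 35^8 = 24, 35^16 = 3, 35^32 = 9, 35^64 = 81
  35^95 = 35^64 * 35^16 * 35^8 * 35^4 * 35^2 * 35^1 = 81 * 3 * 24 * 129 * 79 * 35 mod 191
    81 * 3 = 243 = 52 mod 191
    52 * 24 = 1248 = 102 mod 191
    102 * 129 = 13158 = 170 mod 191
    170 * 79 = 13430 = 60 mod 191
    60 * 35 = 2100 = 190 mod 191
  35^95 = 190 mod 191
Result 190 = p - 1 = -1 mod 191: 35 is a quadratic non-residue mod 191. As a residue in [0, p-1] the value is 190.
35^95 mod 191 = 190

190


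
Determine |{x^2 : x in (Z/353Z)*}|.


For prime p, the number of non-zero quadratic residues is (p-1)/2.
= (353-1)/2
= 176

176


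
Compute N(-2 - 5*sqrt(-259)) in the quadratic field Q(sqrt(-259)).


N(a + b*sqrt(d)) = a^2 - d*b^2
= (-2)^2 - (-259)*(-5)^2
= 4 + 6475
= 6479

6479


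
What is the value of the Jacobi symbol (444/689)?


Compute (444/689) via quadratic reciprocity:
  pull out 2: (2/689) = +1  (since 689 mod 8 = 1)
  pull out 2: (2/689) = +1  (since 689 mod 8 = 1)
  reciprocity: (111/689) -> +(689/111)
  reduce: (23/111)
  reciprocity: (23/111) -> -(111/23)
  reduce: (19/23)
  reciprocity: (19/23) -> -(23/19)
  reduce: (4/19)
  pull out 2: (2/19) = -1  (since 19 mod 8 = 3)
  pull out 2: (2/19) = -1  (since 19 mod 8 = 3)
  (1/19) = 1
Product of signs = 1

1


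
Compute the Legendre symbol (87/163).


p = 163 is prime, so compute (87/163) with the reciprocity algorithm (Jacobi-symbol steps: pull out 2s via (2/n), flip via reciprocity, reduce):
  reciprocity: (87/163) -> -(163/87)
  reduce: (76/87)
  pull out 2: (2/87) = +1  (since 87 mod 8 = 7)
  pull out 2: (2/87) = +1  (since 87 mod 8 = 7)
  reciprocity: (19/87) -> -(87/19)
  reduce: (11/19)
  reciprocity: (11/19) -> -(19/11)
  reduce: (8/11)
  pull out 2: (2/11) = -1  (since 11 mod 8 = 3)
  pull out 2: (2/11) = -1  (since 11 mod 8 = 3)
  pull out 2: (2/11) = -1  (since 11 mod 8 = 3)
  (1/11) = 1
Product of signs = 1
(87/163) = 1

1


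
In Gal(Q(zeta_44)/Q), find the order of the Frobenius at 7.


The Frobenius at p in Gal(Q(zeta_n)/Q) = (Z/nZ)* is the class of p, so its order is ord_44(7), the smallest k >= 1 with 7^k = 1 mod 44.
n = 44 = 2^2 * 11, phi(44) = 20; the order divides phi(n).
Divisors of 20: 1, 2, 4, 5, 10, 20
Repeated squaring mod 44: 7^1 = 7, 7^2 = 5, 7^4 = 25, 7^8 = 9, 7^16 = 37
Test divisors in increasing order:
  k=1: 7^1 = 7 mod 44
  k=2: 7^2 = 5 mod 44
  k=4: 7^4 = 25 mod 44
  k=5: 7^5 = 25 * 7 = 43 mod 44
  k=10: 7^10 = 9 * 5 = 1 mod 44  <- first divisor giving 1
Order = 10

10


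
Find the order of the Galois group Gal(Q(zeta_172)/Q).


|Gal(Q(zeta_172)/Q)| = phi(172)
= 84

84


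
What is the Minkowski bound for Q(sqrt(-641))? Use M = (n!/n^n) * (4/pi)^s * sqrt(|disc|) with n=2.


d = -641, d mod 4 = 3, so disc(K) = 4d = -2564; |disc(K)| = 2564
Imaginary quadratic field, so n = 2, s = r2 = 1, r1 = 0
M = (n!/n^n) * (4/pi)^s * sqrt(|disc(K)|) = (2!/2^2) * (4/pi)^1 * sqrt(2564)
= 0.5 * 1.273240 * 50.635956
= 32.2359

32.2359


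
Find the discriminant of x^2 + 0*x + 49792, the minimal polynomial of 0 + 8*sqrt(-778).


The element 0 + 8*sqrt(-778) has minimal polynomial:
x^2 + 0*x + 49792
Discriminant = (0)^2 - 4*(49792)
= 0 - 199168
= -199168

-199168


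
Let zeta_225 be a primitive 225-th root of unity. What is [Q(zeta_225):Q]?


The degree equals Euler's totient phi(225).
225 = 3^2 * 5^2
phi(225) = 120

120


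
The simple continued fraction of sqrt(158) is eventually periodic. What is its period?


Run the CF algorithm for sqrt(158).
a_0 = floor(sqrt(158)) = 12; set m_0=0, q_0=1.
Recurrence: m' = q*a - m,  q' = (d - m'^2)/q,  a' = floor((a_0 + m')/q').
  step 1: m=12, q=14, a=1
  step 2: m=2, q=11, a=1
  step 3: m=9, q=7, a=3
  step 4: m=12, q=2, a=12
  step 5: m=12, q=7, a=3
  step 6: m=9, q=11, a=1
  step 7: m=2, q=14, a=1
  step 8: m=12, q=1, a=24
a_8 = 2*a_0 = 24, so the period closes here.
sqrt(158) = [12; 1, 1, 3, 12, 3, 1, 1, 24]
Period length = 8

8


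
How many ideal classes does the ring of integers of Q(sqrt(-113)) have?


K = Q(sqrt(-113)). d mod 4 = 3, so D = disc(K) = 4d = -452
h(K) equals the number of primitive reduced positive-definite forms (a, b, c) = a*x^2 + b*x*y + c*y^2 with b^2 - 4ac = D,
where reduced means |b| <= a <= c, with b >= 0 whenever |b| = a or a = c, and primitive means gcd(a, b, c) = 1.
Reduced forces 3a^2 <= |D| = 452, so 1 <= a <= 12; b must have the parity of D, and c = (b^2 - D)/(4a) must be an integer >= a.
Enumerate a = 1..12, b in [-a, a]:
  a=1: (1, 0, 113)  [1]
  a=2: (2, 2, 57)  [1]
  a=3: (3, -2, 38), (3, 2, 38)  [2]
  a=4..5: none
  a=6: (6, -2, 19), (6, 2, 19)  [2]
  a=7..8: none
  a=9: (9, -4, 13), (9, 4, 13)  [2]
  a=10..12: none
Total reduced forms: 1 + 1 + 2 + 2 + 2 = 8
h = 8

8


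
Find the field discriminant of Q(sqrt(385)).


For K = Q(sqrt(d)) with d squarefree: disc(K) = d if d = 1 mod 4, and disc(K) = 4d if d = 2 or 3 mod 4.
Here d = 385, and d mod 4 = 1.
d = 1 mod 4 (O_K = Z[(1+sqrt(d))/2]), so disc(K) = d = 385

385


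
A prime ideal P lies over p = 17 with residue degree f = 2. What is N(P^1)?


N(P^a) = p^(a*f)
= 17^(1*2)
= 17^2
= 289

289


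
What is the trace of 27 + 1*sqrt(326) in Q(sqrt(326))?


Tr(a + b*sqrt(d)) = (a + b*sqrt(d)) + (a - b*sqrt(d)) = 2a
= 2 * (27)
= 54

54


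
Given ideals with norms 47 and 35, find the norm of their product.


N(IJ) = N(I) * N(J)
= 47 * 35
= 1645

1645


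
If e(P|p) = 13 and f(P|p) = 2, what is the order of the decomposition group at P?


|D_P| = e * f
= 13 * 2
= 26

26


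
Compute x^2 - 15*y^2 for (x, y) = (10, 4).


x^2 - d*y^2
= 10^2 - 15*4^2
= 100 - 240
= -140

-140


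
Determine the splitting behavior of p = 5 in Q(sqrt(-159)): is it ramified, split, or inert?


K = Q(sqrt(-159)). Since d mod 4 = 1, disc(K) = -159.
Check p | disc: -159 mod 5 = 1.
p does not divide disc. Compute Legendre symbol (d/p):
1^((5-1)/2) mod 5 = 1
(d/p) = 1, so p splits: (p) = P*P' with e=1, f=1, g=2.
Therefore p is split.

split


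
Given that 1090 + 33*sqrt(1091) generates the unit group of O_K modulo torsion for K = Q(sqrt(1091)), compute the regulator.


epsilon = 1090 + 33*sqrt(1091)
= 2179.9995
R = ln(2179.9995)
= 7.6871

7.6871


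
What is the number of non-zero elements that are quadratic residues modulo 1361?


For prime p, the number of non-zero quadratic residues is (p-1)/2.
= (1361-1)/2
= 680

680


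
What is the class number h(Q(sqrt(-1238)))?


K = Q(sqrt(-1238)). d mod 4 = 2, so D = disc(K) = 4d = -4952
h(K) equals the number of primitive reduced positive-definite forms (a, b, c) = a*x^2 + b*x*y + c*y^2 with b^2 - 4ac = D,
where reduced means |b| <= a <= c, with b >= 0 whenever |b| = a or a = c, and primitive means gcd(a, b, c) = 1.
Reduced forces 3a^2 <= |D| = 4952, so 1 <= a <= 40; b must have the parity of D, and c = (b^2 - D)/(4a) must be an integer >= a.
Enumerate a = 1..40, b in [-a, a]:
  a=1: (1, 0, 1238)  [1]
  a=2: (2, 0, 619)  [1]
  a=3: (3, -2, 413), (3, 2, 413)  [2]
  a=4..5: none
  a=6: (6, -4, 207), (6, 4, 207)  [2]
  a=7: (7, -2, 177), (7, 2, 177)  [2]
  a=8: none
  a=9: (9, -4, 138), (9, 4, 138)  [2]
  a=10: none
  a=11: (11, -8, 114), (11, 8, 114)  [2]
  a=12: none
  a=13: (13, -12, 98), (13, 12, 98)  [2]
  a=14: (14, -12, 91), (14, 12, 91)  [2]
  a=15..17: none
  a=18: (18, -4, 69), (18, 4, 69)  [2]
  a=19: (19, -8, 66), (19, 8, 66)  [2]
  a=20: none
  a=21: (21, -16, 62), (21, -2, 59), (21, 2, 59), (21, 16, 62)  [4]
  a=22: (22, -8, 57), (22, 8, 57)  [2]
  a=23: (23, -4, 54), (23, 4, 54)  [2]
  a=24..25: none
  a=26: (26, -12, 49), (26, 12, 49)  [2]
  a=27: (27, -4, 46), (27, 4, 46)  [2]
  a=28: none
  a=29: (29, -6, 43), (29, 6, 43)  [2]
  a=30: none
  a=31: (31, -16, 42), (31, 16, 42)  [2]
  a=32: none
  a=33: (33, -14, 39), (33, -8, 38), (33, 8, 38), (33, 14, 39)  [4]
  a=34..38: none
  a=39: (39, -38, 41), (39, 38, 41)  [2]
  a=40: none
Total reduced forms: 1 + 1 + 2 + 2 + 2 + 2 + 2 + 2 + 2 + 2 + 2 + 4 + 2 + 2 + 2 + 2 + 2 + 2 + 4 + 2 = 42
h = 42

42


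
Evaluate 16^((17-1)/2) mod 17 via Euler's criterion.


p = 17 is prime and the exponent is (p-1)/2 = 8, so by Euler's criterion 16^8 = (16/17) = +1 or -1 mod 17.
Compute by square-and-multiply:
  8 = 8 (binary 1000)
  Repeated squaring mod 17: 16^1 = 16, 16^2 = 1, 16^4 = 1, 16^8 = 1
  16^8 = 1 mod 17
Result 1: 16 is a quadratic residue mod 17.
16^8 mod 17 = 1

1


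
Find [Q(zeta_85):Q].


The degree equals Euler's totient phi(85).
85 = 5 * 17
phi(85) = 64

64


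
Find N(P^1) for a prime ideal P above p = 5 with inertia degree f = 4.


N(P^a) = p^(a*f)
= 5^(1*4)
= 5^4
= 625

625


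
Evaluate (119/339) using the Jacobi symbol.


Compute (119/339) via quadratic reciprocity:
  reciprocity: (119/339) -> -(339/119)
  reduce: (101/119)
  reciprocity: (101/119) -> +(119/101)
  reduce: (18/101)
  pull out 2: (2/101) = -1  (since 101 mod 8 = 5)
  reciprocity: (9/101) -> +(101/9)
  reduce: (2/9)
  pull out 2: (2/9) = +1  (since 9 mod 8 = 1)
  (1/9) = 1
Product of signs = 1

1


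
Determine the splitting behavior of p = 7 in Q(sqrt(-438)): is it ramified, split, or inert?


K = Q(sqrt(-438)). Since d mod 4 = 2, disc(K) = -1752.
Check p | disc: -1752 mod 7 = 5.
p does not divide disc. Compute Legendre symbol (d/p):
3^((7-1)/2) mod 7 = -1
(d/p) = -1, so p is inert: (p) stays prime with e=1, f=2, g=1.
Therefore p is inert.

inert


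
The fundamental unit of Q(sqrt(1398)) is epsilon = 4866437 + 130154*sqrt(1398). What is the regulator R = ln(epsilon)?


epsilon = 4866437 + 130154*sqrt(1398)
= 9.7329e+06
R = ln(9.7329e+06)
= 16.0910

16.0910


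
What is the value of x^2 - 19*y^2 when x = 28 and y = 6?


x^2 - d*y^2
= 28^2 - 19*6^2
= 784 - 684
= 100

100


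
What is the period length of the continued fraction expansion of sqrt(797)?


Run the CF algorithm for sqrt(797).
a_0 = floor(sqrt(797)) = 28; set m_0=0, q_0=1.
Recurrence: m' = q*a - m,  q' = (d - m'^2)/q,  a' = floor((a_0 + m')/q').
  step 1: m=28, q=13, a=4
  step 2: m=24, q=17, a=3
  step 3: m=27, q=4, a=13
  step 4: m=25, q=43, a=1
  step 5: m=18, q=11, a=4
  step 6: m=26, q=11, a=4
  step 7: m=18, q=43, a=1
  step 8: m=25, q=4, a=13
  step 9: m=27, q=17, a=3
  step 10: m=24, q=13, a=4
  step 11: m=28, q=1, a=56
a_11 = 2*a_0 = 56, so the period closes here.
sqrt(797) = [28; 4, 3, 13, 1, 4, 4, 1, 13, 3, 4, 56]
Period length = 11

11


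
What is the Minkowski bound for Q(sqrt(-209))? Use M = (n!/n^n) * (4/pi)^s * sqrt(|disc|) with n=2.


d = -209, d mod 4 = 3, so disc(K) = 4d = -836; |disc(K)| = 836
Imaginary quadratic field, so n = 2, s = r2 = 1, r1 = 0
M = (n!/n^n) * (4/pi)^s * sqrt(|disc(K)|) = (2!/2^2) * (4/pi)^1 * sqrt(836)
= 0.5 * 1.273240 * 28.913665
= 18.4070

18.4070


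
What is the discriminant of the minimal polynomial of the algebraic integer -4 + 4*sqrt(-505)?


The element -4 + 4*sqrt(-505) has minimal polynomial:
x^2 + 8*x + 8096
Discriminant = (8)^2 - 4*(8096)
= 64 - 32384
= -32320

-32320


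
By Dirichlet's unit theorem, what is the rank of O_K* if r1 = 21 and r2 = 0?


By Dirichlet's unit theorem:
rank = r1 + r2 - 1
= 21 + 0 - 1
= 20

20


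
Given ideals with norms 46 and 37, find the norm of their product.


N(IJ) = N(I) * N(J)
= 46 * 37
= 1702

1702


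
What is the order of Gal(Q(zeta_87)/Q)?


|Gal(Q(zeta_87)/Q)| = phi(87)
= 56

56


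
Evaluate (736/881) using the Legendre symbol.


p = 881 is prime, so compute (736/881) with the reciprocity algorithm (Jacobi-symbol steps: pull out 2s via (2/n), flip via reciprocity, reduce):
  pull out 2: (2/881) = +1  (since 881 mod 8 = 1)
  pull out 2: (2/881) = +1  (since 881 mod 8 = 1)
  pull out 2: (2/881) = +1  (since 881 mod 8 = 1)
  pull out 2: (2/881) = +1  (since 881 mod 8 = 1)
  pull out 2: (2/881) = +1  (since 881 mod 8 = 1)
  reciprocity: (23/881) -> +(881/23)
  reduce: (7/23)
  reciprocity: (7/23) -> -(23/7)
  reduce: (2/7)
  pull out 2: (2/7) = +1  (since 7 mod 8 = 7)
  (1/7) = 1
Product of signs = -1
(736/881) = -1

-1


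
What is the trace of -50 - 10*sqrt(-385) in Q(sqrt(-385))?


Tr(a + b*sqrt(d)) = (a + b*sqrt(d)) + (a - b*sqrt(d)) = 2a
= 2 * (-50)
= -100

-100


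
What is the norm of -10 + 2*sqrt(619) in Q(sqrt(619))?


N(a + b*sqrt(d)) = a^2 - d*b^2
= (-10)^2 - (619)*(2)^2
= 100 - 2476
= -2376

-2376


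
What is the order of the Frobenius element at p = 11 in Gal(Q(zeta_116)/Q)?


The Frobenius at p in Gal(Q(zeta_n)/Q) = (Z/nZ)* is the class of p, so its order is ord_116(11), the smallest k >= 1 with 11^k = 1 mod 116.
n = 116 = 2^2 * 29, phi(116) = 56; the order divides phi(n).
Divisors of 56: 1, 2, 4, 7, 8, 14, 28, 56
Repeated squaring mod 116: 11^1 = 11, 11^2 = 5, 11^4 = 25, 11^8 = 45, 11^16 = 53, 11^32 = 25
Test divisors in increasing order:
  k=1: 11^1 = 11 mod 116
  k=2: 11^2 = 5 mod 116
  k=4: 11^4 = 25 mod 116
  k=7: 11^7 = 25 * 5 * 11 = 99 mod 116
  k=8: 11^8 = 45 mod 116
  k=14: 11^14 = 45 * 25 * 5 = 57 mod 116
  k=28: 11^28 = 53 * 45 * 25 = 1 mod 116  <- first divisor giving 1
Order = 28

28


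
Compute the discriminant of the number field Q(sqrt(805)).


For K = Q(sqrt(d)) with d squarefree: disc(K) = d if d = 1 mod 4, and disc(K) = 4d if d = 2 or 3 mod 4.
Here d = 805, and d mod 4 = 1.
d = 1 mod 4 (O_K = Z[(1+sqrt(d))/2]), so disc(K) = d = 805

805


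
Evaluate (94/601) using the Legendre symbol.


p = 601 is prime, so compute (94/601) with the reciprocity algorithm (Jacobi-symbol steps: pull out 2s via (2/n), flip via reciprocity, reduce):
  pull out 2: (2/601) = +1  (since 601 mod 8 = 1)
  reciprocity: (47/601) -> +(601/47)
  reduce: (37/47)
  reciprocity: (37/47) -> +(47/37)
  reduce: (10/37)
  pull out 2: (2/37) = -1  (since 37 mod 8 = 5)
  reciprocity: (5/37) -> +(37/5)
  reduce: (2/5)
  pull out 2: (2/5) = -1  (since 5 mod 8 = 5)
  (1/5) = 1
Product of signs = 1
(94/601) = 1

1


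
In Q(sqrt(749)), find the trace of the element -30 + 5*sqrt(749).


Tr(a + b*sqrt(d)) = (a + b*sqrt(d)) + (a - b*sqrt(d)) = 2a
= 2 * (-30)
= -60

-60


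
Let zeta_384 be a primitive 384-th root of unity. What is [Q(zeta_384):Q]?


The degree equals Euler's totient phi(384).
384 = 2^7 * 3
phi(384) = 128

128


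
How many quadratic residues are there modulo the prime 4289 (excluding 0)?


For prime p, the number of non-zero quadratic residues is (p-1)/2.
= (4289-1)/2
= 2144

2144


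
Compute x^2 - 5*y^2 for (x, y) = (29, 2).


x^2 - d*y^2
= 29^2 - 5*2^2
= 841 - 20
= 821

821


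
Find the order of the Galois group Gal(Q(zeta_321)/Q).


|Gal(Q(zeta_321)/Q)| = phi(321)
= 212

212


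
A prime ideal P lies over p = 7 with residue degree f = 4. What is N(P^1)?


N(P^a) = p^(a*f)
= 7^(1*4)
= 7^4
= 2401

2401


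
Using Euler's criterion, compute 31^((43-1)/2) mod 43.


p = 43 is prime and the exponent is (p-1)/2 = 21, so by Euler's criterion 31^21 = (31/43) = +1 or -1 mod 43.
Compute by square-and-multiply:
  21 = 16 + 4 + 1 (binary 10101)
  Repeated squaring mod 43: 31^1 = 31, 31^2 = 15, 31^4 = 10, 31^8 = 14, 31^16 = 24
  31^21 = 31^16 * 31^4 * 31^1 = 24 * 10 * 31 mod 43
    24 * 10 = 240 = 25 mod 43
    25 * 31 = 775 = 1 mod 43
  31^21 = 1 mod 43
Result 1: 31 is a quadratic residue mod 43.
31^21 mod 43 = 1

1


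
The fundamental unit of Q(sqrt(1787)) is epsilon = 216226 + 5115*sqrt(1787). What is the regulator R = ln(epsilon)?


epsilon = 216226 + 5115*sqrt(1787)
= 432452.0000
R = ln(432452.0000)
= 12.9772

12.9772


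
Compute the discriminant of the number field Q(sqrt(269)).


For K = Q(sqrt(d)) with d squarefree: disc(K) = d if d = 1 mod 4, and disc(K) = 4d if d = 2 or 3 mod 4.
Here d = 269, and d mod 4 = 1.
d = 1 mod 4 (O_K = Z[(1+sqrt(d))/2]), so disc(K) = d = 269

269


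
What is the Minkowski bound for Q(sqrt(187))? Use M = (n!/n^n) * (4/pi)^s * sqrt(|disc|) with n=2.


d = 187, d mod 4 = 3, so disc(K) = 4d = 748; |disc(K)| = 748
Real quadratic field, so n = 2, s = r2 = 0, r1 = 2
M = (n!/n^n) * (4/pi)^s * sqrt(|disc(K)|) = (2!/2^2) * (4/pi)^0 * sqrt(748)
= 0.5 * 1.000000 * 27.349589
= 13.6748

13.6748


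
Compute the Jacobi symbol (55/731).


Compute (55/731) via quadratic reciprocity:
  reciprocity: (55/731) -> -(731/55)
  reduce: (16/55)
  pull out 2: (2/55) = +1  (since 55 mod 8 = 7)
  pull out 2: (2/55) = +1  (since 55 mod 8 = 7)
  pull out 2: (2/55) = +1  (since 55 mod 8 = 7)
  pull out 2: (2/55) = +1  (since 55 mod 8 = 7)
  (1/55) = 1
Product of signs = -1

-1


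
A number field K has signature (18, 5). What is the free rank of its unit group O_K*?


By Dirichlet's unit theorem:
rank = r1 + r2 - 1
= 18 + 5 - 1
= 22

22


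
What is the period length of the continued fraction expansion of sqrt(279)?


Run the CF algorithm for sqrt(279).
a_0 = floor(sqrt(279)) = 16; set m_0=0, q_0=1.
Recurrence: m' = q*a - m,  q' = (d - m'^2)/q,  a' = floor((a_0 + m')/q').
  step 1: m=16, q=23, a=1
  step 2: m=7, q=10, a=2
  step 3: m=13, q=11, a=2
  step 4: m=9, q=18, a=1
  step 5: m=9, q=11, a=2
  step 6: m=13, q=10, a=2
  step 7: m=7, q=23, a=1
  step 8: m=16, q=1, a=32
a_8 = 2*a_0 = 32, so the period closes here.
sqrt(279) = [16; 1, 2, 2, 1, 2, 2, 1, 32]
Period length = 8

8


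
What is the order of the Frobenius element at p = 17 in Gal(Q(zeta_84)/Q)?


The Frobenius at p in Gal(Q(zeta_n)/Q) = (Z/nZ)* is the class of p, so its order is ord_84(17), the smallest k >= 1 with 17^k = 1 mod 84.
n = 84 = 2^2 * 3 * 7, phi(84) = 24; the order divides phi(n).
Divisors of 24: 1, 2, 3, 4, 6, 8, 12, 24
Repeated squaring mod 84: 17^1 = 17, 17^2 = 37, 17^4 = 25, 17^8 = 37, 17^16 = 25
Test divisors in increasing order:
  k=1: 17^1 = 17 mod 84
  k=2: 17^2 = 37 mod 84
  k=3: 17^3 = 37 * 17 = 41 mod 84
  k=4: 17^4 = 25 mod 84
  k=6: 17^6 = 25 * 37 = 1 mod 84  <- first divisor giving 1
Order = 6

6
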